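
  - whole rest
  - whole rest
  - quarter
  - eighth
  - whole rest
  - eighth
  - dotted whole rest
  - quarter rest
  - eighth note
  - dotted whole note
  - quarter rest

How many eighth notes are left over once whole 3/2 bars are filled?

9

One bar of 3/2 = 12 eighth notes.
Express everything in eighth notes: whole rest = 8; whole rest = 8; quarter = 2; eighth = 1; whole rest = 8; eighth = 1; dotted whole rest = 12; quarter rest = 2; eighth note = 1; dotted whole note = 12; quarter rest = 2.
Sum: 8 + 8 + 2 + 1 + 8 + 1 + 12 + 2 + 1 + 12 + 2 = 57.
57 ÷ 12 = 4 complete bars with 9 eighth notes remaining.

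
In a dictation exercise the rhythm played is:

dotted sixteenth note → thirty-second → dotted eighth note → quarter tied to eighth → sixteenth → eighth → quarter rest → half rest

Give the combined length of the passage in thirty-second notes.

Express everything in thirty-second notes: dotted sixteenth note = 3; thirty-second = 1; dotted eighth note = 6; quarter tied to eighth (quarter + eighth) = 12; sixteenth = 2; eighth = 4; quarter rest = 8; half rest = 16.
Total: 3 + 1 + 6 + 12 + 2 + 4 + 8 + 16 = 52 thirty-second notes.

52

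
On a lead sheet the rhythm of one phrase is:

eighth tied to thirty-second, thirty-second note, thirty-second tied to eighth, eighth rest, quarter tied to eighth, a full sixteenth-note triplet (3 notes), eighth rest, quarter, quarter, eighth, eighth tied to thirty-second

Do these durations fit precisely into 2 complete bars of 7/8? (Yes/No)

One bar of 7/8 = 28 thirty-second notes, so 2 bars = 56.
Working in thirty-second notes: eighth tied to thirty-second (eighth + thirty-second) = 5; thirty-second note = 1; thirty-second tied to eighth (thirty-second + eighth) = 5; eighth rest = 4; quarter tied to eighth (quarter + eighth) = 12; a full sixteenth-note triplet (3 notes) (three triplet sixteenths span one eighth) = 4; eighth rest = 4; quarter = 8; quarter = 8; eighth = 4; eighth tied to thirty-second (eighth + thirty-second) = 5.
Altogether 5 + 1 + 5 + 4 + 12 + 4 + 4 + 8 + 8 + 4 + 5 = 60.
60 exceeds 56, so the answer is No.

No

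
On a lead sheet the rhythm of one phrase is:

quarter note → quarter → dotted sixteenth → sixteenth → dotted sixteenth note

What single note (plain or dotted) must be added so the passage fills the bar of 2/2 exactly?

The bar of 2/2 = 32 thirty-second notes.
In thirty-second notes: quarter note = 8; quarter = 8; dotted sixteenth = 3; sixteenth = 2; dotted sixteenth note = 3.
Sum: 8 + 8 + 3 + 2 + 3 = 24.
Remaining: 32 − 24 = 8 thirty-second notes, which is a quarter note.

quarter note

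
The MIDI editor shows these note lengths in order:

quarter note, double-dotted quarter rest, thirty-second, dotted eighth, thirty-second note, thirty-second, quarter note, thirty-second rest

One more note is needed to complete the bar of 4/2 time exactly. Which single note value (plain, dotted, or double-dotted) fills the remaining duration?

dotted half note

The bar of 4/2 = 64 thirty-second notes.
Working in thirty-second notes: quarter note = 8; double-dotted quarter rest = 14; thirty-second = 1; dotted eighth = 6; thirty-second note = 1; thirty-second = 1; quarter note = 8; thirty-second rest = 1.
Altogether 8 + 14 + 1 + 6 + 1 + 1 + 8 + 1 = 40.
Remaining: 64 − 40 = 24 thirty-second notes, which is a dotted half note.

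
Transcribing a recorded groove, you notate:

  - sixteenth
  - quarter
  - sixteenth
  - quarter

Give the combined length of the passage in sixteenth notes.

In sixteenth notes: sixteenth = 1; quarter = 4; sixteenth = 1; quarter = 4.
Sum: 1 + 4 + 1 + 4 = 10 sixteenth notes.

10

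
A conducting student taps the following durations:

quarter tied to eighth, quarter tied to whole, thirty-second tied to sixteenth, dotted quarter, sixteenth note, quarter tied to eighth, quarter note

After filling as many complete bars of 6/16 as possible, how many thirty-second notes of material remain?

One bar of 6/16 = 12 thirty-second notes.
In thirty-second notes: quarter tied to eighth (quarter + eighth) = 12; quarter tied to whole (quarter + whole) = 40; thirty-second tied to sixteenth (thirty-second + sixteenth) = 3; dotted quarter = 12; sixteenth note = 2; quarter tied to eighth (quarter + eighth) = 12; quarter note = 8.
Sum: 12 + 40 + 3 + 12 + 2 + 12 + 8 = 89.
89 ÷ 12 = 7 complete bars with 5 thirty-second notes remaining.

5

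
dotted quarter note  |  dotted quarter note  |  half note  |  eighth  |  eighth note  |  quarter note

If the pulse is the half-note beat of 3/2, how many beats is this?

3.5

One half-note beat = 4 eighth notes.
Convert each value to eighth notes: dotted quarter note = 3; dotted quarter note = 3; half note = 4; eighth = 1; eighth note = 1; quarter note = 2.
Adding: 3 + 3 + 4 + 1 + 1 + 2 = 14.
14 ÷ 4 = 3.5 beats.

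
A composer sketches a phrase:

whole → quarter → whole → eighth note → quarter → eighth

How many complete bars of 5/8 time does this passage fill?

4

One bar of 5/8 = 5 eighth notes.
Convert each value to eighth notes: whole = 8; quarter = 2; whole = 8; eighth note = 1; quarter = 2; eighth = 1.
Altogether 8 + 2 + 8 + 1 + 2 + 1 = 22.
22 ÷ 5 = 4 complete bars with 2 left over.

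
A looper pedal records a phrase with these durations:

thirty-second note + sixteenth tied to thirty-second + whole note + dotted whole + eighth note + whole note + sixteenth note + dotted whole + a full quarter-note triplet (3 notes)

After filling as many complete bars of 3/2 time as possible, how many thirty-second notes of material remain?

42

One bar of 3/2 = 48 thirty-second notes.
Working in thirty-second notes: thirty-second note = 1; sixteenth tied to thirty-second (sixteenth + thirty-second) = 3; whole note = 32; dotted whole = 48; eighth note = 4; whole note = 32; sixteenth note = 2; dotted whole = 48; a full quarter-note triplet (3 notes) (three triplet quarters span one half) = 16.
Sum: 1 + 3 + 32 + 48 + 4 + 32 + 2 + 48 + 16 = 186.
186 ÷ 48 = 3 complete bars with 42 thirty-second notes remaining.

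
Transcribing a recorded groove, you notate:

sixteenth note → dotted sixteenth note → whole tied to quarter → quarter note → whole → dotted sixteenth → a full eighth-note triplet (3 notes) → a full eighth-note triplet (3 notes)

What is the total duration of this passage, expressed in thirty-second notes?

104

Working in thirty-second notes: sixteenth note = 2; dotted sixteenth note = 3; whole tied to quarter (whole + quarter) = 40; quarter note = 8; whole = 32; dotted sixteenth = 3; a full eighth-note triplet (3 notes) (three triplet eighths span one quarter) = 8; a full eighth-note triplet (3 notes) (three triplet eighths span one quarter) = 8.
Total: 2 + 3 + 40 + 8 + 32 + 3 + 8 + 8 = 104 thirty-second notes.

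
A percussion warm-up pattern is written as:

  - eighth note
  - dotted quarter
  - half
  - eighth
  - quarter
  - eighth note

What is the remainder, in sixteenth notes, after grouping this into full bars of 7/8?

10

One bar of 7/8 = 7 eighth notes.
Working in eighth notes: eighth note = 1; dotted quarter = 3; half = 4; eighth = 1; quarter = 2; eighth note = 1.
Sum: 1 + 3 + 4 + 1 + 2 + 1 = 12.
12 ÷ 7 = 1 complete bar with 5 eighth notes remaining = 10 sixteenth notes.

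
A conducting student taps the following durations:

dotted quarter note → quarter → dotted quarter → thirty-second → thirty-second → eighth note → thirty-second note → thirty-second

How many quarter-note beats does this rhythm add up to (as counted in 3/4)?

5

One quarter-note beat = 8 thirty-second notes.
In thirty-second notes: dotted quarter note = 12; quarter = 8; dotted quarter = 12; thirty-second = 1; thirty-second = 1; eighth note = 4; thirty-second note = 1; thirty-second = 1.
Altogether 12 + 8 + 12 + 1 + 1 + 4 + 1 + 1 = 40.
40 ÷ 8 = 5 beats.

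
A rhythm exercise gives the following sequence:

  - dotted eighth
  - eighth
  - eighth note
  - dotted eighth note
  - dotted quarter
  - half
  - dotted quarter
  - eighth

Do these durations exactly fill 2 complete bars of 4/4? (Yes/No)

Yes

One bar of 4/4 = 16 sixteenth notes, so 2 bars = 32.
In sixteenth notes: dotted eighth = 3; eighth = 2; eighth note = 2; dotted eighth note = 3; dotted quarter = 6; half = 8; dotted quarter = 6; eighth = 2.
Altogether 3 + 2 + 2 + 3 + 6 + 8 + 6 + 2 = 32.
32 equals 32, so the answer is Yes.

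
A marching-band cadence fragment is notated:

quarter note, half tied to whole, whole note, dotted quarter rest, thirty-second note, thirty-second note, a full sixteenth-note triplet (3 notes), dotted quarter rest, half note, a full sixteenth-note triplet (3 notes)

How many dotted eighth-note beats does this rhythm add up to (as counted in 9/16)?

One dotted eighth-note beat = 6 thirty-second notes.
Express everything in thirty-second notes: quarter note = 8; half tied to whole (half + whole) = 48; whole note = 32; dotted quarter rest = 12; thirty-second note = 1; thirty-second note = 1; a full sixteenth-note triplet (3 notes) (three triplet sixteenths span one eighth) = 4; dotted quarter rest = 12; half note = 16; a full sixteenth-note triplet (3 notes) (three triplet sixteenths span one eighth) = 4.
Altogether 8 + 48 + 32 + 12 + 1 + 1 + 4 + 12 + 16 + 4 = 138.
138 ÷ 6 = 23 beats.

23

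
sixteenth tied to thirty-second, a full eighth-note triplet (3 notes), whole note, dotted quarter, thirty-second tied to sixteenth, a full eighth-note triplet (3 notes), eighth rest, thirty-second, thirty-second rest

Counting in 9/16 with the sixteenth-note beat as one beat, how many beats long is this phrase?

36

One sixteenth-note beat = 2 thirty-second notes.
Working in thirty-second notes: sixteenth tied to thirty-second (sixteenth + thirty-second) = 3; a full eighth-note triplet (3 notes) (three triplet eighths span one quarter) = 8; whole note = 32; dotted quarter = 12; thirty-second tied to sixteenth (thirty-second + sixteenth) = 3; a full eighth-note triplet (3 notes) (three triplet eighths span one quarter) = 8; eighth rest = 4; thirty-second = 1; thirty-second rest = 1.
Adding: 3 + 8 + 32 + 12 + 3 + 8 + 4 + 1 + 1 = 72.
72 ÷ 2 = 36 beats.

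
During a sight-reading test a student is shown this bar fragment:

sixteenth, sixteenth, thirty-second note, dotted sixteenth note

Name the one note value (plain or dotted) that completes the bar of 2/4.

quarter note

The bar of 2/4 = 16 thirty-second notes.
Each duration in thirty-second notes: sixteenth = 2; sixteenth = 2; thirty-second note = 1; dotted sixteenth note = 3.
Altogether 2 + 2 + 1 + 3 = 8.
Remaining: 16 − 8 = 8 thirty-second notes, which is a quarter note.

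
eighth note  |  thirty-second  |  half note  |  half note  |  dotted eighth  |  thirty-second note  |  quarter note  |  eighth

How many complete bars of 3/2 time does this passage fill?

One bar of 3/2 = 48 thirty-second notes.
Each duration in thirty-second notes: eighth note = 4; thirty-second = 1; half note = 16; half note = 16; dotted eighth = 6; thirty-second note = 1; quarter note = 8; eighth = 4.
Sum: 4 + 1 + 16 + 16 + 6 + 1 + 8 + 4 = 56.
56 ÷ 48 = 1 complete bar with 8 left over.

1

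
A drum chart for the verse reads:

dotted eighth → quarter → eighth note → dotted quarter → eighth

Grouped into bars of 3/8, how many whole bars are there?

2

One bar of 3/8 = 6 sixteenth notes.
In sixteenth notes: dotted eighth = 3; quarter = 4; eighth note = 2; dotted quarter = 6; eighth = 2.
Sum: 3 + 4 + 2 + 6 + 2 = 17.
17 ÷ 6 = 2 complete bars with 5 left over.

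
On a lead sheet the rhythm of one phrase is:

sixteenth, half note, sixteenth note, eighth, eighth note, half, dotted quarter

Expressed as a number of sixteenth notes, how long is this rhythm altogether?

28

Working in sixteenth notes: sixteenth = 1; half note = 8; sixteenth note = 1; eighth = 2; eighth note = 2; half = 8; dotted quarter = 6.
Total: 1 + 8 + 1 + 2 + 2 + 8 + 6 = 28 sixteenth notes.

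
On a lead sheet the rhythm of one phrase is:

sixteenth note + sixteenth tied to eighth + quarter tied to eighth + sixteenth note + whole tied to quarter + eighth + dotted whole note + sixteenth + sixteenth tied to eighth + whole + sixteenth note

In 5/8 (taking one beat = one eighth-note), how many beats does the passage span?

39

One eighth-note beat = 2 sixteenth notes.
Convert each value to sixteenth notes: sixteenth note = 1; sixteenth tied to eighth (sixteenth + eighth) = 3; quarter tied to eighth (quarter + eighth) = 6; sixteenth note = 1; whole tied to quarter (whole + quarter) = 20; eighth = 2; dotted whole note = 24; sixteenth = 1; sixteenth tied to eighth (sixteenth + eighth) = 3; whole = 16; sixteenth note = 1.
Adding: 1 + 3 + 6 + 1 + 20 + 2 + 24 + 1 + 3 + 16 + 1 = 78.
78 ÷ 2 = 39 beats.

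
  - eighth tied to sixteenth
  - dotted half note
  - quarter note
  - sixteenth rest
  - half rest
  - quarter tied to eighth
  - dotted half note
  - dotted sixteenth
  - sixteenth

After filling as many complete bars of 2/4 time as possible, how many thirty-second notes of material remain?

1

One bar of 2/4 = 16 thirty-second notes.
Convert each value to thirty-second notes: eighth tied to sixteenth (eighth + sixteenth) = 6; dotted half note = 24; quarter note = 8; sixteenth rest = 2; half rest = 16; quarter tied to eighth (quarter + eighth) = 12; dotted half note = 24; dotted sixteenth = 3; sixteenth = 2.
Adding: 6 + 24 + 8 + 2 + 16 + 12 + 24 + 3 + 2 = 97.
97 ÷ 16 = 6 complete bars with 1 thirty-second note remaining.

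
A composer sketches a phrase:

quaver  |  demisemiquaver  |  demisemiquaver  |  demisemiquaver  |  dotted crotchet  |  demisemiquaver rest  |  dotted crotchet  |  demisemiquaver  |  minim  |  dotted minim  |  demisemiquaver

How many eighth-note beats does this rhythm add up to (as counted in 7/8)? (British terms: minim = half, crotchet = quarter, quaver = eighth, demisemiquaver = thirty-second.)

18.5

One eighth-note beat = 4 thirty-second notes.
In thirty-second notes: quaver = 4; demisemiquaver = 1; demisemiquaver = 1; demisemiquaver = 1; dotted crotchet = 12; demisemiquaver rest = 1; dotted crotchet = 12; demisemiquaver = 1; minim = 16; dotted minim = 24; demisemiquaver = 1.
Sum: 4 + 1 + 1 + 1 + 12 + 1 + 12 + 1 + 16 + 24 + 1 = 74.
74 ÷ 4 = 18.5 beats.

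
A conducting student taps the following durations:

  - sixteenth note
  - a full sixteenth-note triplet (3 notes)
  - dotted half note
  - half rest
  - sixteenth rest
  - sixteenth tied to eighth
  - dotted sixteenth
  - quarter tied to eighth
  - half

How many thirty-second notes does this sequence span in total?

Express everything in thirty-second notes: sixteenth note = 2; a full sixteenth-note triplet (3 notes) (three triplet sixteenths span one eighth) = 4; dotted half note = 24; half rest = 16; sixteenth rest = 2; sixteenth tied to eighth (sixteenth + eighth) = 6; dotted sixteenth = 3; quarter tied to eighth (quarter + eighth) = 12; half = 16.
Sum: 2 + 4 + 24 + 16 + 2 + 6 + 3 + 12 + 16 = 85 thirty-second notes.

85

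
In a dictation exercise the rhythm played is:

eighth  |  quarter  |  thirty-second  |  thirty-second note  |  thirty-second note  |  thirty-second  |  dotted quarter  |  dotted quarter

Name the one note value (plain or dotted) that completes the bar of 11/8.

The bar of 11/8 = 44 thirty-second notes.
Working in thirty-second notes: eighth = 4; quarter = 8; thirty-second = 1; thirty-second note = 1; thirty-second note = 1; thirty-second = 1; dotted quarter = 12; dotted quarter = 12.
Altogether 4 + 8 + 1 + 1 + 1 + 1 + 12 + 12 = 40.
Remaining: 44 − 40 = 4 thirty-second notes, which is a eighth note.

eighth note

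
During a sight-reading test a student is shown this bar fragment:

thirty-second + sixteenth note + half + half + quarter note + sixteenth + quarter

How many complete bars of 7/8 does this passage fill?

1

One bar of 7/8 = 28 thirty-second notes.
Each duration in thirty-second notes: thirty-second = 1; sixteenth note = 2; half = 16; half = 16; quarter note = 8; sixteenth = 2; quarter = 8.
Sum: 1 + 2 + 16 + 16 + 8 + 2 + 8 = 53.
53 ÷ 28 = 1 complete bar with 25 left over.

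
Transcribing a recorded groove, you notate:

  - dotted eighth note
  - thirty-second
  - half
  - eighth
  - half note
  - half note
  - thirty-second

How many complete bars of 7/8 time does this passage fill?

One bar of 7/8 = 28 thirty-second notes.
Express everything in thirty-second notes: dotted eighth note = 6; thirty-second = 1; half = 16; eighth = 4; half note = 16; half note = 16; thirty-second = 1.
Total: 6 + 1 + 16 + 4 + 16 + 16 + 1 = 60.
60 ÷ 28 = 2 complete bars with 4 left over.

2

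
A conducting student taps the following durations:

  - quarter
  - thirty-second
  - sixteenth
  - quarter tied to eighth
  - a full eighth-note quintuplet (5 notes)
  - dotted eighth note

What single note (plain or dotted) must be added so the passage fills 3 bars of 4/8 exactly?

dotted sixteenth note

3 bars of 4/8 = 48 thirty-second notes.
Convert each value to thirty-second notes: quarter = 8; thirty-second = 1; sixteenth = 2; quarter tied to eighth (quarter + eighth) = 12; a full eighth-note quintuplet (5 notes) (five quintuplet eighths span one half) = 16; dotted eighth note = 6.
Adding: 8 + 1 + 2 + 12 + 16 + 6 = 45.
Remaining: 48 − 45 = 3 thirty-second notes, which is a dotted sixteenth note.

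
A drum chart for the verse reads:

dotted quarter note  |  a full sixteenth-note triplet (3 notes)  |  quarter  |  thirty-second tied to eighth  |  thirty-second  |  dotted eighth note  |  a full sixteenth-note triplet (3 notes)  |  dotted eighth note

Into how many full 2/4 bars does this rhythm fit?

One bar of 2/4 = 16 thirty-second notes.
Convert each value to thirty-second notes: dotted quarter note = 12; a full sixteenth-note triplet (3 notes) (three triplet sixteenths span one eighth) = 4; quarter = 8; thirty-second tied to eighth (thirty-second + eighth) = 5; thirty-second = 1; dotted eighth note = 6; a full sixteenth-note triplet (3 notes) (three triplet sixteenths span one eighth) = 4; dotted eighth note = 6.
Sum: 12 + 4 + 8 + 5 + 1 + 6 + 4 + 6 = 46.
46 ÷ 16 = 2 complete bars with 14 left over.

2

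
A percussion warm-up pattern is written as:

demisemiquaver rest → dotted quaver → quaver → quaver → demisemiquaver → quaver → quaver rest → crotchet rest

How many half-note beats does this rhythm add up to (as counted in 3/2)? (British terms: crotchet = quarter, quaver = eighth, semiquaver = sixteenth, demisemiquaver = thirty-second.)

2

One half-note beat = 16 thirty-second notes.
Express everything in thirty-second notes: demisemiquaver rest = 1; dotted quaver = 6; quaver = 4; quaver = 4; demisemiquaver = 1; quaver = 4; quaver rest = 4; crotchet rest = 8.
Adding: 1 + 6 + 4 + 4 + 1 + 4 + 4 + 8 = 32.
32 ÷ 16 = 2 beats.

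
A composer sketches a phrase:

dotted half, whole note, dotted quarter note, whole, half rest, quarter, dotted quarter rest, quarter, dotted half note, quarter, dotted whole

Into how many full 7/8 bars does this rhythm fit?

8

One bar of 7/8 = 7 eighth notes.
Convert each value to eighth notes: dotted half = 6; whole note = 8; dotted quarter note = 3; whole = 8; half rest = 4; quarter = 2; dotted quarter rest = 3; quarter = 2; dotted half note = 6; quarter = 2; dotted whole = 12.
Altogether 6 + 8 + 3 + 8 + 4 + 2 + 3 + 2 + 6 + 2 + 12 = 56.
56 ÷ 7 = 8 complete bars with 0 left over.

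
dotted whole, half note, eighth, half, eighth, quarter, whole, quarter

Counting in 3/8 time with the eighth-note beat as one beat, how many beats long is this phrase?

One eighth-note beat = 2 sixteenth notes.
Convert each value to sixteenth notes: dotted whole = 24; half note = 8; eighth = 2; half = 8; eighth = 2; quarter = 4; whole = 16; quarter = 4.
Adding: 24 + 8 + 2 + 8 + 2 + 4 + 16 + 4 = 68.
68 ÷ 2 = 34 beats.

34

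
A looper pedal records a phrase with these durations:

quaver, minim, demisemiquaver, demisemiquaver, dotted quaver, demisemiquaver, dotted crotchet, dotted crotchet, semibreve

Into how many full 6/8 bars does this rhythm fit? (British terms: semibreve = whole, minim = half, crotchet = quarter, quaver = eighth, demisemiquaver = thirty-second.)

3

One bar of 6/8 = 24 thirty-second notes.
Express everything in thirty-second notes: quaver = 4; minim = 16; demisemiquaver = 1; demisemiquaver = 1; dotted quaver = 6; demisemiquaver = 1; dotted crotchet = 12; dotted crotchet = 12; semibreve = 32.
Sum: 4 + 16 + 1 + 1 + 6 + 1 + 12 + 12 + 32 = 85.
85 ÷ 24 = 3 complete bars with 13 left over.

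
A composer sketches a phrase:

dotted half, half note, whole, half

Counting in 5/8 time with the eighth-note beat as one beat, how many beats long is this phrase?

22

One eighth-note beat = 2 sixteenth notes.
Convert each value to sixteenth notes: dotted half = 12; half note = 8; whole = 16; half = 8.
Adding: 12 + 8 + 16 + 8 = 44.
44 ÷ 2 = 22 beats.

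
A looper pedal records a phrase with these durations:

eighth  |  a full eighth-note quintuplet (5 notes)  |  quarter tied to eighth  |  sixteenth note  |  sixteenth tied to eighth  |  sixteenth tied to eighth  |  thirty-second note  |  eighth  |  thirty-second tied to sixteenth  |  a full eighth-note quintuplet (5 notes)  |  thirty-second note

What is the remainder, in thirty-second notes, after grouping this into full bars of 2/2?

One bar of 2/2 = 32 thirty-second notes.
Each duration in thirty-second notes: eighth = 4; a full eighth-note quintuplet (5 notes) (five quintuplet eighths span one half) = 16; quarter tied to eighth (quarter + eighth) = 12; sixteenth note = 2; sixteenth tied to eighth (sixteenth + eighth) = 6; sixteenth tied to eighth (sixteenth + eighth) = 6; thirty-second note = 1; eighth = 4; thirty-second tied to sixteenth (thirty-second + sixteenth) = 3; a full eighth-note quintuplet (5 notes) (five quintuplet eighths span one half) = 16; thirty-second note = 1.
Adding: 4 + 16 + 12 + 2 + 6 + 6 + 1 + 4 + 3 + 16 + 1 = 71.
71 ÷ 32 = 2 complete bars with 7 thirty-second notes remaining.

7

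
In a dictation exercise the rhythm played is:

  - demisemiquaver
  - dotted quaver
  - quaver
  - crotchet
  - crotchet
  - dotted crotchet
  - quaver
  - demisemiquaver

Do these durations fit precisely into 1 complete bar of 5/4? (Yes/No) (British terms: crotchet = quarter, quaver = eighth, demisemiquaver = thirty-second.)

One bar of 5/4 = 40 thirty-second notes.
Working in thirty-second notes: demisemiquaver = 1; dotted quaver = 6; quaver = 4; crotchet = 8; crotchet = 8; dotted crotchet = 12; quaver = 4; demisemiquaver = 1.
Adding: 1 + 6 + 4 + 8 + 8 + 12 + 4 + 1 = 44.
44 exceeds 40, so the answer is No.

No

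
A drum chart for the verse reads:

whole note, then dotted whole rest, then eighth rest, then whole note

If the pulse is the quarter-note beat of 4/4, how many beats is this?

14.5

One quarter-note beat = 2 eighth notes.
Express everything in eighth notes: whole note = 8; dotted whole rest = 12; eighth rest = 1; whole note = 8.
Total: 8 + 12 + 1 + 8 = 29.
29 ÷ 2 = 14.5 beats.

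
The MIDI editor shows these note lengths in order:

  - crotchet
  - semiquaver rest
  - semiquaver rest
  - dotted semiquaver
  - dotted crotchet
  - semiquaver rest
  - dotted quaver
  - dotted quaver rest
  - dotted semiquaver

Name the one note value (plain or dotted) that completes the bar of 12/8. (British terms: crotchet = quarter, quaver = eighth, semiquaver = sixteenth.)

eighth note

The bar of 12/8 = 48 thirty-second notes.
Working in thirty-second notes: crotchet = 8; semiquaver rest = 2; semiquaver rest = 2; dotted semiquaver = 3; dotted crotchet = 12; semiquaver rest = 2; dotted quaver = 6; dotted quaver rest = 6; dotted semiquaver = 3.
Total: 8 + 2 + 2 + 3 + 12 + 2 + 6 + 6 + 3 = 44.
Remaining: 48 − 44 = 4 thirty-second notes, which is a eighth note.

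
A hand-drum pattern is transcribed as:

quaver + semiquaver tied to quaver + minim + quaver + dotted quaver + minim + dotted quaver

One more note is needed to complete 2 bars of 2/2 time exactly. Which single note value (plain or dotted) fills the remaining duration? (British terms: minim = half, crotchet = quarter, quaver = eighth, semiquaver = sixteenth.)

dotted eighth note

2 bars of 2/2 = 32 sixteenth notes.
Working in sixteenth notes: quaver = 2; semiquaver tied to quaver (semiquaver + quaver) = 3; minim = 8; quaver = 2; dotted quaver = 3; minim = 8; dotted quaver = 3.
Sum: 2 + 3 + 8 + 2 + 3 + 8 + 3 = 29.
Remaining: 32 − 29 = 3 sixteenth notes, which is a dotted eighth note.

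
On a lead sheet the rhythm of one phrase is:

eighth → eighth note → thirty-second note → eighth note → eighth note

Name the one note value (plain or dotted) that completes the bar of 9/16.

The bar of 9/16 = 18 thirty-second notes.
In thirty-second notes: eighth = 4; eighth note = 4; thirty-second note = 1; eighth note = 4; eighth note = 4.
Altogether 4 + 4 + 1 + 4 + 4 = 17.
Remaining: 18 − 17 = 1 thirty-second note, which is a thirty-second note.

thirty-second note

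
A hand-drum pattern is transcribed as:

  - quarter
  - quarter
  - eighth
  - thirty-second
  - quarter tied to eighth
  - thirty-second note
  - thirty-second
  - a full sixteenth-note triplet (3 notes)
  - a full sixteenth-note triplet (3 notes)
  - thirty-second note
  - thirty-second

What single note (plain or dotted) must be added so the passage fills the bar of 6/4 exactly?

The bar of 6/4 = 48 thirty-second notes.
Convert each value to thirty-second notes: quarter = 8; quarter = 8; eighth = 4; thirty-second = 1; quarter tied to eighth (quarter + eighth) = 12; thirty-second note = 1; thirty-second = 1; a full sixteenth-note triplet (3 notes) (three triplet sixteenths span one eighth) = 4; a full sixteenth-note triplet (3 notes) (three triplet sixteenths span one eighth) = 4; thirty-second note = 1; thirty-second = 1.
Altogether 8 + 8 + 4 + 1 + 12 + 1 + 1 + 4 + 4 + 1 + 1 = 45.
Remaining: 48 − 45 = 3 thirty-second notes, which is a dotted sixteenth note.

dotted sixteenth note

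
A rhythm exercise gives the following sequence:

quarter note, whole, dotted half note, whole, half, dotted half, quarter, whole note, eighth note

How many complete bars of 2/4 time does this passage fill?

One bar of 2/4 = 4 eighth notes.
In eighth notes: quarter note = 2; whole = 8; dotted half note = 6; whole = 8; half = 4; dotted half = 6; quarter = 2; whole note = 8; eighth note = 1.
Total: 2 + 8 + 6 + 8 + 4 + 6 + 2 + 8 + 1 = 45.
45 ÷ 4 = 11 complete bars with 1 left over.

11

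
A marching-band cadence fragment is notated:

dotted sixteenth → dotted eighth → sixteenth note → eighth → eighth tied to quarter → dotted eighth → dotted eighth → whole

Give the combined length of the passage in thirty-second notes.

71

Working in thirty-second notes: dotted sixteenth = 3; dotted eighth = 6; sixteenth note = 2; eighth = 4; eighth tied to quarter (eighth + quarter) = 12; dotted eighth = 6; dotted eighth = 6; whole = 32.
Adding: 3 + 6 + 2 + 4 + 12 + 6 + 6 + 32 = 71 thirty-second notes.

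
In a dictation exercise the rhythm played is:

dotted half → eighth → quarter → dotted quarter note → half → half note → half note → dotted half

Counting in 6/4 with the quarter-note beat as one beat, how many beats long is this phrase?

15

One quarter-note beat = 2 eighth notes.
Convert each value to eighth notes: dotted half = 6; eighth = 1; quarter = 2; dotted quarter note = 3; half = 4; half note = 4; half note = 4; dotted half = 6.
Total: 6 + 1 + 2 + 3 + 4 + 4 + 4 + 6 = 30.
30 ÷ 2 = 15 beats.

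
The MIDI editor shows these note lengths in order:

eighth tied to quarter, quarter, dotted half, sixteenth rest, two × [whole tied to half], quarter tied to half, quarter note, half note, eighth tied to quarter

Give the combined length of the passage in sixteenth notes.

101

In sixteenth notes: eighth tied to quarter (eighth + quarter) = 6; quarter = 4; dotted half = 12; sixteenth rest = 1; whole tied to half (whole + half) = 24; whole tied to half (whole + half) = 24; quarter tied to half (quarter + half) = 12; quarter note = 4; half note = 8; eighth tied to quarter (eighth + quarter) = 6.
Total: 6 + 4 + 12 + 1 + 24 + 24 + 12 + 4 + 8 + 6 = 101 sixteenth notes.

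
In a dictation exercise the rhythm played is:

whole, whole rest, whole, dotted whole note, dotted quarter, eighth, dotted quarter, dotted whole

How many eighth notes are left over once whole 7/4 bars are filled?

One bar of 7/4 = 14 eighth notes.
Working in eighth notes: whole = 8; whole rest = 8; whole = 8; dotted whole note = 12; dotted quarter = 3; eighth = 1; dotted quarter = 3; dotted whole = 12.
Total: 8 + 8 + 8 + 12 + 3 + 1 + 3 + 12 = 55.
55 ÷ 14 = 3 complete bars with 13 eighth notes remaining.

13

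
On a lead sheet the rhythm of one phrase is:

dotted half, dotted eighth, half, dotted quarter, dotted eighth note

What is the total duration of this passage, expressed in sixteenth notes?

32

Express everything in sixteenth notes: dotted half = 12; dotted eighth = 3; half = 8; dotted quarter = 6; dotted eighth note = 3.
Altogether 12 + 3 + 8 + 6 + 3 = 32 sixteenth notes.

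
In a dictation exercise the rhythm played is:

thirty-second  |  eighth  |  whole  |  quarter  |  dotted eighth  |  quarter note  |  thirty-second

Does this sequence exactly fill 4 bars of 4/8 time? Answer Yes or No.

One bar of 4/8 = 16 thirty-second notes, so 4 bars = 64.
Express everything in thirty-second notes: thirty-second = 1; eighth = 4; whole = 32; quarter = 8; dotted eighth = 6; quarter note = 8; thirty-second = 1.
Total: 1 + 4 + 32 + 8 + 6 + 8 + 1 = 60.
60 falls short of 64, so the answer is No.

No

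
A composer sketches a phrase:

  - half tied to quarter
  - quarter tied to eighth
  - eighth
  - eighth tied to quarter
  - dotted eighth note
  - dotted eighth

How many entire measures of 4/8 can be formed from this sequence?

4

One bar of 4/8 = 8 sixteenth notes.
In sixteenth notes: half tied to quarter (half + quarter) = 12; quarter tied to eighth (quarter + eighth) = 6; eighth = 2; eighth tied to quarter (eighth + quarter) = 6; dotted eighth note = 3; dotted eighth = 3.
Total: 12 + 6 + 2 + 6 + 3 + 3 = 32.
32 ÷ 8 = 4 complete bars with 0 left over.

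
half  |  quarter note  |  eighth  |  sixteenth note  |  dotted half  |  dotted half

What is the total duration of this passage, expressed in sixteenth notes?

39

In sixteenth notes: half = 8; quarter note = 4; eighth = 2; sixteenth note = 1; dotted half = 12; dotted half = 12.
Total: 8 + 4 + 2 + 1 + 12 + 12 = 39 sixteenth notes.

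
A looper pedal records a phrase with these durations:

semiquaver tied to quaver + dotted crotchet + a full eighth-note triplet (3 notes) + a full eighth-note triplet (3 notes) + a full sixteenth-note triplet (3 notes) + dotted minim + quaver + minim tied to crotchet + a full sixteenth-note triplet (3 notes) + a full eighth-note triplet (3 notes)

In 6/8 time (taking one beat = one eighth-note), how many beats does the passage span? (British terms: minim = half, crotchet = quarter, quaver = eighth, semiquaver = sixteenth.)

One eighth-note beat = 2 sixteenth notes.
Each duration in sixteenth notes: semiquaver tied to quaver (semiquaver + quaver) = 3; dotted crotchet = 6; a full eighth-note triplet (3 notes) (three triplet eighths span one quarter) = 4; a full eighth-note triplet (3 notes) (three triplet eighths span one quarter) = 4; a full sixteenth-note triplet (3 notes) (three triplet sixteenths span one eighth) = 2; dotted minim = 12; quaver = 2; minim tied to crotchet (minim + crotchet) = 12; a full sixteenth-note triplet (3 notes) (three triplet sixteenths span one eighth) = 2; a full eighth-note triplet (3 notes) (three triplet eighths span one quarter) = 4.
Altogether 3 + 6 + 4 + 4 + 2 + 12 + 2 + 12 + 2 + 4 = 51.
51 ÷ 2 = 25.5 beats.

25.5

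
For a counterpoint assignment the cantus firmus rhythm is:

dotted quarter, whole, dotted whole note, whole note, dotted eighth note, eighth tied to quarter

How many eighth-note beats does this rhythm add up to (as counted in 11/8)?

One eighth-note beat = 2 sixteenth notes.
Each duration in sixteenth notes: dotted quarter = 6; whole = 16; dotted whole note = 24; whole note = 16; dotted eighth note = 3; eighth tied to quarter (eighth + quarter) = 6.
Total: 6 + 16 + 24 + 16 + 3 + 6 = 71.
71 ÷ 2 = 35.5 beats.

35.5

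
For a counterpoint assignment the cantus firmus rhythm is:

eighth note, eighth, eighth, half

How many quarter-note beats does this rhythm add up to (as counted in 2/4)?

3.5

One quarter-note beat = 2 eighth notes.
Each duration in eighth notes: eighth note = 1; eighth = 1; eighth = 1; half = 4.
Adding: 1 + 1 + 1 + 4 = 7.
7 ÷ 2 = 3.5 beats.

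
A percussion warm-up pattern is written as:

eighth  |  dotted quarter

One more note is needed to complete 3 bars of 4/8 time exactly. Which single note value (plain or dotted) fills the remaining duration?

whole note

3 bars of 4/8 = 12 eighth notes.
Convert each value to eighth notes: eighth = 1; dotted quarter = 3.
Adding: 1 + 3 = 4.
Remaining: 12 − 4 = 8 eighth notes, which is a whole note.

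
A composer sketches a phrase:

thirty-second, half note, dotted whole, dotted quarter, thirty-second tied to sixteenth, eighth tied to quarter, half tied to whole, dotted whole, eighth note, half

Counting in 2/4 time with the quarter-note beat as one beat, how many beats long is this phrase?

26

One quarter-note beat = 8 thirty-second notes.
In thirty-second notes: thirty-second = 1; half note = 16; dotted whole = 48; dotted quarter = 12; thirty-second tied to sixteenth (thirty-second + sixteenth) = 3; eighth tied to quarter (eighth + quarter) = 12; half tied to whole (half + whole) = 48; dotted whole = 48; eighth note = 4; half = 16.
Total: 1 + 16 + 48 + 12 + 3 + 12 + 48 + 48 + 4 + 16 = 208.
208 ÷ 8 = 26 beats.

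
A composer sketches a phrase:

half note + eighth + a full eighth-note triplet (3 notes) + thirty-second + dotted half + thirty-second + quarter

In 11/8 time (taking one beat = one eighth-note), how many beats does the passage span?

One eighth-note beat = 4 thirty-second notes.
Express everything in thirty-second notes: half note = 16; eighth = 4; a full eighth-note triplet (3 notes) (three triplet eighths span one quarter) = 8; thirty-second = 1; dotted half = 24; thirty-second = 1; quarter = 8.
Adding: 16 + 4 + 8 + 1 + 24 + 1 + 8 = 62.
62 ÷ 4 = 15.5 beats.

15.5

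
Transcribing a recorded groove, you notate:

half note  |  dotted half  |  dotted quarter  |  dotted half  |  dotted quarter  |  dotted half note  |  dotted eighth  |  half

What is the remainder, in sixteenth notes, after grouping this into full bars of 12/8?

19

One bar of 12/8 = 24 sixteenth notes.
Working in sixteenth notes: half note = 8; dotted half = 12; dotted quarter = 6; dotted half = 12; dotted quarter = 6; dotted half note = 12; dotted eighth = 3; half = 8.
Altogether 8 + 12 + 6 + 12 + 6 + 12 + 3 + 8 = 67.
67 ÷ 24 = 2 complete bars with 19 sixteenth notes remaining.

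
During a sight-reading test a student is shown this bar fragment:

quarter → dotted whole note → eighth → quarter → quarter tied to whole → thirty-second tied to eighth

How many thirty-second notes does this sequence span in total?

113

Each duration in thirty-second notes: quarter = 8; dotted whole note = 48; eighth = 4; quarter = 8; quarter tied to whole (quarter + whole) = 40; thirty-second tied to eighth (thirty-second + eighth) = 5.
Sum: 8 + 48 + 4 + 8 + 40 + 5 = 113 thirty-second notes.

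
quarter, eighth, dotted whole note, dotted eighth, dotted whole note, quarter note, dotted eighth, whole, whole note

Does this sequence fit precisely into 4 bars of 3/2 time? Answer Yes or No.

Yes

One bar of 3/2 = 24 sixteenth notes, so 4 bars = 96.
Express everything in sixteenth notes: quarter = 4; eighth = 2; dotted whole note = 24; dotted eighth = 3; dotted whole note = 24; quarter note = 4; dotted eighth = 3; whole = 16; whole note = 16.
Adding: 4 + 2 + 24 + 3 + 24 + 4 + 3 + 16 + 16 = 96.
96 equals 96, so the answer is Yes.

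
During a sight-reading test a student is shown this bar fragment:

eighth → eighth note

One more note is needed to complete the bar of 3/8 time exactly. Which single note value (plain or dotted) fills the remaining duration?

The bar of 3/8 = 3 eighth notes.
Each duration in eighth notes: eighth = 1; eighth note = 1.
Adding: 1 + 1 = 2.
Remaining: 3 − 2 = 1 eighth note, which is a eighth note.

eighth note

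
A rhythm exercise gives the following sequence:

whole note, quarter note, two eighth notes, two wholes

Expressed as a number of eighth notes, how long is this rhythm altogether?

28

In eighth notes: whole note = 8; quarter note = 2; eighth note = 1; eighth note = 1; whole = 8; whole = 8.
Altogether 8 + 2 + 1 + 1 + 8 + 8 = 28 eighth notes.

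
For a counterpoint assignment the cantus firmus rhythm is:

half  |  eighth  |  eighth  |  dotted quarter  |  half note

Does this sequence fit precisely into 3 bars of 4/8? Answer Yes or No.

No

One bar of 4/8 = 4 eighth notes, so 3 bars = 12.
In eighth notes: half = 4; eighth = 1; eighth = 1; dotted quarter = 3; half note = 4.
Altogether 4 + 1 + 1 + 3 + 4 = 13.
13 exceeds 12, so the answer is No.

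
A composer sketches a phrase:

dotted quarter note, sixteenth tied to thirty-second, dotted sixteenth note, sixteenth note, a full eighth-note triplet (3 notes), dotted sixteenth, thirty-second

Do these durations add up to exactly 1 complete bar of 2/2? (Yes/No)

Yes

One bar of 2/2 = 32 thirty-second notes.
Each duration in thirty-second notes: dotted quarter note = 12; sixteenth tied to thirty-second (sixteenth + thirty-second) = 3; dotted sixteenth note = 3; sixteenth note = 2; a full eighth-note triplet (3 notes) (three triplet eighths span one quarter) = 8; dotted sixteenth = 3; thirty-second = 1.
Total: 12 + 3 + 3 + 2 + 8 + 3 + 1 = 32.
32 equals 32, so the answer is Yes.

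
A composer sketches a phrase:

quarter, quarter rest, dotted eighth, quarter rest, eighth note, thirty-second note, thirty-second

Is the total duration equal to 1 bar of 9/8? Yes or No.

Yes

One bar of 9/8 = 36 thirty-second notes.
Working in thirty-second notes: quarter = 8; quarter rest = 8; dotted eighth = 6; quarter rest = 8; eighth note = 4; thirty-second note = 1; thirty-second = 1.
Sum: 8 + 8 + 6 + 8 + 4 + 1 + 1 = 36.
36 equals 36, so the answer is Yes.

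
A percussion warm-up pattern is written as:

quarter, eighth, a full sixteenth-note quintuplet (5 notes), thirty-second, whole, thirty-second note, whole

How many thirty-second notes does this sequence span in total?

86

Convert each value to thirty-second notes: quarter = 8; eighth = 4; a full sixteenth-note quintuplet (5 notes) (five quintuplet sixteenths span one quarter) = 8; thirty-second = 1; whole = 32; thirty-second note = 1; whole = 32.
Altogether 8 + 4 + 8 + 1 + 32 + 1 + 32 = 86 thirty-second notes.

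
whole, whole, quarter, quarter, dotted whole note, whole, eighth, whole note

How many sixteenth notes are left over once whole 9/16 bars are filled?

8

One bar of 9/16 = 9 sixteenth notes.
Working in sixteenth notes: whole = 16; whole = 16; quarter = 4; quarter = 4; dotted whole note = 24; whole = 16; eighth = 2; whole note = 16.
Adding: 16 + 16 + 4 + 4 + 24 + 16 + 2 + 16 = 98.
98 ÷ 9 = 10 complete bars with 8 sixteenth notes remaining.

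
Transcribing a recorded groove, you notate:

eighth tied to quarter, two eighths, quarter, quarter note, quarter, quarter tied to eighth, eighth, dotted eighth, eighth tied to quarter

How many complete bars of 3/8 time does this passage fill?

One bar of 3/8 = 6 sixteenth notes.
Working in sixteenth notes: eighth tied to quarter (eighth + quarter) = 6; eighth = 2; eighth = 2; quarter = 4; quarter note = 4; quarter = 4; quarter tied to eighth (quarter + eighth) = 6; eighth = 2; dotted eighth = 3; eighth tied to quarter (eighth + quarter) = 6.
Sum: 6 + 2 + 2 + 4 + 4 + 4 + 6 + 2 + 3 + 6 = 39.
39 ÷ 6 = 6 complete bars with 3 left over.

6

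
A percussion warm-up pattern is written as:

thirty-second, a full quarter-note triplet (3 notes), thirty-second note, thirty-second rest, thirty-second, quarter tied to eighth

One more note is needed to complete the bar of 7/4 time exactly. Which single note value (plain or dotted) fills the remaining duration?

The bar of 7/4 = 56 thirty-second notes.
In thirty-second notes: thirty-second = 1; a full quarter-note triplet (3 notes) (three triplet quarters span one half) = 16; thirty-second note = 1; thirty-second rest = 1; thirty-second = 1; quarter tied to eighth (quarter + eighth) = 12.
Total: 1 + 16 + 1 + 1 + 1 + 12 = 32.
Remaining: 56 − 32 = 24 thirty-second notes, which is a dotted half note.

dotted half note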